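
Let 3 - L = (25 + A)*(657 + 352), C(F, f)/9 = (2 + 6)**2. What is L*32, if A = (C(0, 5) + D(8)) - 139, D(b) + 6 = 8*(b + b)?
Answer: -18856096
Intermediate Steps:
D(b) = -6 + 16*b (D(b) = -6 + 8*(b + b) = -6 + 8*(2*b) = -6 + 16*b)
C(F, f) = 576 (C(F, f) = 9*(2 + 6)**2 = 9*8**2 = 9*64 = 576)
A = 559 (A = (576 + (-6 + 16*8)) - 139 = (576 + (-6 + 128)) - 139 = (576 + 122) - 139 = 698 - 139 = 559)
L = -589253 (L = 3 - (25 + 559)*(657 + 352) = 3 - 584*1009 = 3 - 1*589256 = 3 - 589256 = -589253)
L*32 = -589253*32 = -18856096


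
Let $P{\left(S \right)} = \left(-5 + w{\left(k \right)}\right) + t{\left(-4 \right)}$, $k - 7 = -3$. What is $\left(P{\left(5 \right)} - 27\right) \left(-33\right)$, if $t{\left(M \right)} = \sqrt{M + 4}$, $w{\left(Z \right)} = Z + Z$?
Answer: $792$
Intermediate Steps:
$k = 4$ ($k = 7 - 3 = 4$)
$w{\left(Z \right)} = 2 Z$
$t{\left(M \right)} = \sqrt{4 + M}$
$P{\left(S \right)} = 3$ ($P{\left(S \right)} = \left(-5 + 2 \cdot 4\right) + \sqrt{4 - 4} = \left(-5 + 8\right) + \sqrt{0} = 3 + 0 = 3$)
$\left(P{\left(5 \right)} - 27\right) \left(-33\right) = \left(3 - 27\right) \left(-33\right) = \left(-24\right) \left(-33\right) = 792$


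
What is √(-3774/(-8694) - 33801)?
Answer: 2*I*√1971325055/483 ≈ 183.85*I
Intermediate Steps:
√(-3774/(-8694) - 33801) = √(-3774*(-1/8694) - 33801) = √(629/1449 - 33801) = √(-48977020/1449) = 2*I*√1971325055/483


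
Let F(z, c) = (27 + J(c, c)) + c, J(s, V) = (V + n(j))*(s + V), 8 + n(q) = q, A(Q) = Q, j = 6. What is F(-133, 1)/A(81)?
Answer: 26/81 ≈ 0.32099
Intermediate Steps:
n(q) = -8 + q
J(s, V) = (-2 + V)*(V + s) (J(s, V) = (V + (-8 + 6))*(s + V) = (V - 2)*(V + s) = (-2 + V)*(V + s))
F(z, c) = 27 - 3*c + 2*c² (F(z, c) = (27 + (c² - 2*c - 2*c + c*c)) + c = (27 + (c² - 2*c - 2*c + c²)) + c = (27 + (-4*c + 2*c²)) + c = (27 - 4*c + 2*c²) + c = 27 - 3*c + 2*c²)
F(-133, 1)/A(81) = (27 - 3*1 + 2*1²)/81 = (27 - 3 + 2*1)*(1/81) = (27 - 3 + 2)*(1/81) = 26*(1/81) = 26/81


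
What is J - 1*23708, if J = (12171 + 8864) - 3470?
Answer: -6143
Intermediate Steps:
J = 17565 (J = 21035 - 3470 = 17565)
J - 1*23708 = 17565 - 1*23708 = 17565 - 23708 = -6143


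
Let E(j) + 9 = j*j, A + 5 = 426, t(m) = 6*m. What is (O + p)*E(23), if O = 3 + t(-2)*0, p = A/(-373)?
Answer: 362960/373 ≈ 973.08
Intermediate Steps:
A = 421 (A = -5 + 426 = 421)
p = -421/373 (p = 421/(-373) = 421*(-1/373) = -421/373 ≈ -1.1287)
O = 3 (O = 3 + (6*(-2))*0 = 3 - 12*0 = 3 + 0 = 3)
E(j) = -9 + j² (E(j) = -9 + j*j = -9 + j²)
(O + p)*E(23) = (3 - 421/373)*(-9 + 23²) = 698*(-9 + 529)/373 = (698/373)*520 = 362960/373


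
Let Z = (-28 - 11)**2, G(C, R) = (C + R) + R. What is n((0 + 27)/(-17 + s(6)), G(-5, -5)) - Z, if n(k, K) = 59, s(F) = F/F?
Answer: -1462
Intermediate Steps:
s(F) = 1
G(C, R) = C + 2*R
Z = 1521 (Z = (-39)**2 = 1521)
n((0 + 27)/(-17 + s(6)), G(-5, -5)) - Z = 59 - 1*1521 = 59 - 1521 = -1462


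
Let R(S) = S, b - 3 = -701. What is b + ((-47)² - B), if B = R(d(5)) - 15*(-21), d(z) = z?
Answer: 1191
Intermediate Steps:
b = -698 (b = 3 - 701 = -698)
B = 320 (B = 5 - 15*(-21) = 5 + 315 = 320)
b + ((-47)² - B) = -698 + ((-47)² - 1*320) = -698 + (2209 - 320) = -698 + 1889 = 1191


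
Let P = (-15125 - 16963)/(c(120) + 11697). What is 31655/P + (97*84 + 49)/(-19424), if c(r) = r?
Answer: -302755960649/25969888 ≈ -11658.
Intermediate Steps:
P = -10696/3939 (P = (-15125 - 16963)/(120 + 11697) = -32088/11817 = -32088*1/11817 = -10696/3939 ≈ -2.7154)
31655/P + (97*84 + 49)/(-19424) = 31655/(-10696/3939) + (97*84 + 49)/(-19424) = 31655*(-3939/10696) + (8148 + 49)*(-1/19424) = -124689045/10696 + 8197*(-1/19424) = -124689045/10696 - 8197/19424 = -302755960649/25969888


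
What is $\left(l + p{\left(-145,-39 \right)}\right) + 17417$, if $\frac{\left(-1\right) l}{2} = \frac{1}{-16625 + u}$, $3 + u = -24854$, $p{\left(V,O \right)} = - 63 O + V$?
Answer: $\frac{409199190}{20741} \approx 19729.0$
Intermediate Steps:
$p{\left(V,O \right)} = V - 63 O$
$u = -24857$ ($u = -3 - 24854 = -24857$)
$l = \frac{1}{20741}$ ($l = - \frac{2}{-16625 - 24857} = - \frac{2}{-41482} = \left(-2\right) \left(- \frac{1}{41482}\right) = \frac{1}{20741} \approx 4.8214 \cdot 10^{-5}$)
$\left(l + p{\left(-145,-39 \right)}\right) + 17417 = \left(\frac{1}{20741} - -2312\right) + 17417 = \left(\frac{1}{20741} + \left(-145 + 2457\right)\right) + 17417 = \left(\frac{1}{20741} + 2312\right) + 17417 = \frac{47953193}{20741} + 17417 = \frac{409199190}{20741}$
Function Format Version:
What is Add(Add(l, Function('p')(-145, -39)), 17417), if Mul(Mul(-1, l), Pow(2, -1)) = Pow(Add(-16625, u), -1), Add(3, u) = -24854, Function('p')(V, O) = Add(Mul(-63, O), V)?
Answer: Rational(409199190, 20741) ≈ 19729.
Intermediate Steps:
Function('p')(V, O) = Add(V, Mul(-63, O))
u = -24857 (u = Add(-3, -24854) = -24857)
l = Rational(1, 20741) (l = Mul(-2, Pow(Add(-16625, -24857), -1)) = Mul(-2, Pow(-41482, -1)) = Mul(-2, Rational(-1, 41482)) = Rational(1, 20741) ≈ 4.8214e-5)
Add(Add(l, Function('p')(-145, -39)), 17417) = Add(Add(Rational(1, 20741), Add(-145, Mul(-63, -39))), 17417) = Add(Add(Rational(1, 20741), Add(-145, 2457)), 17417) = Add(Add(Rational(1, 20741), 2312), 17417) = Add(Rational(47953193, 20741), 17417) = Rational(409199190, 20741)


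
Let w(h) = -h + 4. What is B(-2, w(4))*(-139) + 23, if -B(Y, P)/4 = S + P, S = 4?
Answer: 2247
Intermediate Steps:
w(h) = 4 - h
B(Y, P) = -16 - 4*P (B(Y, P) = -4*(4 + P) = -16 - 4*P)
B(-2, w(4))*(-139) + 23 = (-16 - 4*(4 - 1*4))*(-139) + 23 = (-16 - 4*(4 - 4))*(-139) + 23 = (-16 - 4*0)*(-139) + 23 = (-16 + 0)*(-139) + 23 = -16*(-139) + 23 = 2224 + 23 = 2247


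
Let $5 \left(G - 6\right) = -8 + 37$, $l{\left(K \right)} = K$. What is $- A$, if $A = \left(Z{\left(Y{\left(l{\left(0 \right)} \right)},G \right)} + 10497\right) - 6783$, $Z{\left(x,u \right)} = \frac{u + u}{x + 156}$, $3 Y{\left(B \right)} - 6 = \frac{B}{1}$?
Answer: $- \frac{1467089}{395} \approx -3714.1$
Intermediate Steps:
$G = \frac{59}{5}$ ($G = 6 + \frac{-8 + 37}{5} = 6 + \frac{1}{5} \cdot 29 = 6 + \frac{29}{5} = \frac{59}{5} \approx 11.8$)
$Y{\left(B \right)} = 2 + \frac{B}{3}$ ($Y{\left(B \right)} = 2 + \frac{B 1^{-1}}{3} = 2 + \frac{B 1}{3} = 2 + \frac{B}{3}$)
$Z{\left(x,u \right)} = \frac{2 u}{156 + x}$
$A = \frac{1467089}{395}$ ($A = \left(2 \cdot \frac{59}{5} \frac{1}{156 + \left(2 + \frac{1}{3} \cdot 0\right)} + 10497\right) - 6783 = \left(2 \cdot \frac{59}{5} \frac{1}{156 + \left(2 + 0\right)} + 10497\right) - 6783 = \left(2 \cdot \frac{59}{5} \frac{1}{156 + 2} + 10497\right) - 6783 = \left(2 \cdot \frac{59}{5} \cdot \frac{1}{158} + 10497\right) - 6783 = \left(\frac{59}{395} + 10497\right) - 6783 = \frac{4146374}{395} - 6783 = \frac{1467089}{395} \approx 3714.1$)
$- A = \left(-1\right) \frac{1467089}{395} = - \frac{1467089}{395}$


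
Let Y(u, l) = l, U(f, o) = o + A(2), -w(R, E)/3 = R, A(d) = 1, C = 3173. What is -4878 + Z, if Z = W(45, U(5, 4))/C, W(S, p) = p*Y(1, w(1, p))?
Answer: -15477909/3173 ≈ -4878.0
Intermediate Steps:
w(R, E) = -3*R
U(f, o) = 1 + o (U(f, o) = o + 1 = 1 + o)
W(S, p) = -3*p (W(S, p) = p*(-3*1) = p*(-3) = -3*p)
Z = -15/3173 (Z = -3*(1 + 4)/3173 = -3*5*(1/3173) = -15*1/3173 = -15/3173 ≈ -0.0047274)
-4878 + Z = -4878 - 15/3173 = -15477909/3173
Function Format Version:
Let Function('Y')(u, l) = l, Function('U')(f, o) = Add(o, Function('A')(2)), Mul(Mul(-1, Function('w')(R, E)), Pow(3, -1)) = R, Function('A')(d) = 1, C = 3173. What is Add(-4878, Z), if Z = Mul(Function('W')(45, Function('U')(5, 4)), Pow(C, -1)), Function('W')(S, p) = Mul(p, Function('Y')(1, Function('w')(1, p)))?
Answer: Rational(-15477909, 3173) ≈ -4878.0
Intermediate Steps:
Function('w')(R, E) = Mul(-3, R)
Function('U')(f, o) = Add(1, o) (Function('U')(f, o) = Add(o, 1) = Add(1, o))
Function('W')(S, p) = Mul(-3, p) (Function('W')(S, p) = Mul(p, Mul(-3, 1)) = Mul(p, -3) = Mul(-3, p))
Z = Rational(-15, 3173) (Z = Mul(Mul(-3, Add(1, 4)), Pow(3173, -1)) = Mul(Mul(-3, 5), Rational(1, 3173)) = Mul(-15, Rational(1, 3173)) = Rational(-15, 3173) ≈ -0.0047274)
Add(-4878, Z) = Add(-4878, Rational(-15, 3173)) = Rational(-15477909, 3173)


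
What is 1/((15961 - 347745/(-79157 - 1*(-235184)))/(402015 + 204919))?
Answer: 15783015203/414999867 ≈ 38.031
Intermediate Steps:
1/((15961 - 347745/(-79157 - 1*(-235184)))/(402015 + 204919)) = 1/((15961 - 347745/(-79157 + 235184))/606934) = 1/((15961 - 347745/156027)*(1/606934)) = 1/((15961 - 347745*1/156027)*(1/606934)) = 1/((15961 - 115915/52009)*(1/606934)) = 1/((829999734/52009)*(1/606934)) = 1/(414999867/15783015203) = 15783015203/414999867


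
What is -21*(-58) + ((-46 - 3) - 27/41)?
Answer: 47902/41 ≈ 1168.3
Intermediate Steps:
-21*(-58) + ((-46 - 3) - 27/41) = 1218 + (-49 - 27*1/41) = 1218 + (-49 - 27/41) = 1218 - 2036/41 = 47902/41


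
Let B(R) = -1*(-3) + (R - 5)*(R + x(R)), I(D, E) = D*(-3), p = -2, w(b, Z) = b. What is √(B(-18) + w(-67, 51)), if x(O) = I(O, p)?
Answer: 2*I*√223 ≈ 29.866*I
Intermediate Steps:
I(D, E) = -3*D
x(O) = -3*O
B(R) = 3 - 2*R*(-5 + R) (B(R) = -1*(-3) + (R - 5)*(R - 3*R) = 3 + (-5 + R)*(-2*R) = 3 - 2*R*(-5 + R))
√(B(-18) + w(-67, 51)) = √((3 - 2*(-18)² + 10*(-18)) - 67) = √((3 - 2*324 - 180) - 67) = √((3 - 648 - 180) - 67) = √(-825 - 67) = √(-892) = 2*I*√223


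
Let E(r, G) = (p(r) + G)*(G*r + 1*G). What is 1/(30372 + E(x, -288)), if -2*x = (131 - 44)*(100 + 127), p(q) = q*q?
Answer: 1/277263412309680 ≈ 3.6067e-15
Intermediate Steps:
p(q) = q²
x = -19749/2 (x = -(131 - 44)*(100 + 127)/2 = -87*227/2 = -½*19749 = -19749/2 ≈ -9874.5)
E(r, G) = (G + r²)*(G + G*r) (E(r, G) = (r² + G)*(G*r + 1*G) = (G + r²)*(G*r + G) = (G + r²)*(G + G*r))
1/(30372 + E(x, -288)) = 1/(30372 - 288*(-288 + (-19749/2)² + (-19749/2)³ - 288*(-19749/2))) = 1/(30372 - 288*(-288 + 390023001/4 - 7702564246749/8 + 2843856)) = 1/(30372 - 288*(-7701761452203/8)) = 1/(30372 + 277263412279308) = 1/277263412309680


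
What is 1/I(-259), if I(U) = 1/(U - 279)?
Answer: -538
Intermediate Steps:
I(U) = 1/(-279 + U)
1/I(-259) = 1/(1/(-279 - 259)) = 1/(1/(-538)) = 1/(-1/538) = -538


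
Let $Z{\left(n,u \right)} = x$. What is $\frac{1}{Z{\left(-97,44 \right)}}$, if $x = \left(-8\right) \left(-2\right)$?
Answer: $\frac{1}{16} \approx 0.0625$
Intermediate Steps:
$x = 16$
$Z{\left(n,u \right)} = 16$
$\frac{1}{Z{\left(-97,44 \right)}} = \frac{1}{16}$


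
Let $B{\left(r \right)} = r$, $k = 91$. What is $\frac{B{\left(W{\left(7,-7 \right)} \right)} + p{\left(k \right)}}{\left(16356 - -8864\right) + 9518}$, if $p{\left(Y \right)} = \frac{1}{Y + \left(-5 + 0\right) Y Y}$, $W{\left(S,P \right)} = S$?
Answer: $\frac{289197}{1435165732} \approx 0.00020151$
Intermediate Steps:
$p{\left(Y \right)} = \frac{1}{Y - 5 Y^{2}}$ ($p{\left(Y \right)} = \frac{1}{Y + - 5 Y Y} = \frac{1}{Y - 5 Y^{2}}$)
$\frac{B{\left(W{\left(7,-7 \right)} \right)} + p{\left(k \right)}}{\left(16356 - -8864\right) + 9518} = \frac{7 - \frac{1}{91 \left(-1 + 5 \cdot 91\right)}}{\left(16356 - -8864\right) + 9518} = \frac{7 - \frac{1}{91 \left(-1 + 455\right)}}{\left(16356 + 8864\right) + 9518} = \frac{7 - \frac{1}{91 \cdot 454}}{25220 + 9518} = \frac{7 - \frac{1}{91} \cdot \frac{1}{454}}{34738} = \left(7 - \frac{1}{41314}\right) \frac{1}{34738} = \frac{289197}{41314} \cdot \frac{1}{34738} = \frac{289197}{1435165732}$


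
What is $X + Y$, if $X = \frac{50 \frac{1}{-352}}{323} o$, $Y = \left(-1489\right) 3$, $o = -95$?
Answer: $- \frac{13365139}{2992} \approx -4467.0$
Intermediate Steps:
$Y = -4467$
$X = \frac{125}{2992}$ ($X = \frac{50 \frac{1}{-352}}{323} \left(-95\right) = 50 \left(- \frac{1}{352}\right) \frac{1}{323} \left(-95\right) = \left(- \frac{25}{176}\right) \frac{1}{323} \left(-95\right) = \left(- \frac{25}{56848}\right) \left(-95\right) = \frac{125}{2992} \approx 0.041778$)
$X + Y = \frac{125}{2992} - 4467 = - \frac{13365139}{2992}$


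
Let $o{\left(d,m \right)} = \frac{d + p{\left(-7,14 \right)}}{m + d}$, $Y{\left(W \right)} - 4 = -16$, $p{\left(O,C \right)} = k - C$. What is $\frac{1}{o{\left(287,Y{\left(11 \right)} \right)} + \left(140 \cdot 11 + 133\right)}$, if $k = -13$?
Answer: $\frac{55}{92067} \approx 0.00059739$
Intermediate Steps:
$p{\left(O,C \right)} = -13 - C$
$Y{\left(W \right)} = -12$ ($Y{\left(W \right)} = 4 - 16 = -12$)
$o{\left(d,m \right)} = \frac{-27 + d}{d + m}$ ($o{\left(d,m \right)} = \frac{d - 27}{m + d} = \frac{d - 27}{d + m} = \frac{-27 + d}{d + m}$)
$\frac{1}{o{\left(287,Y{\left(11 \right)} \right)} + \left(140 \cdot 11 + 133\right)} = \frac{1}{\frac{-27 + 287}{287 - 12} + \left(140 \cdot 11 + 133\right)} = \frac{1}{\frac{1}{275} \cdot 260 + \left(1540 + 133\right)} = \frac{1}{\frac{1}{275} \cdot 260 + 1673} = \frac{1}{\frac{52}{55} + 1673} = \frac{1}{\frac{92067}{55}} = \frac{55}{92067}$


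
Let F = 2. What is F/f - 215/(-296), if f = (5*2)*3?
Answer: 3521/4440 ≈ 0.79302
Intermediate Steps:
f = 30 (f = 10*3 = 30)
F/f - 215/(-296) = 2/30 - 215/(-296) = 2*(1/30) - 215*(-1/296) = 1/15 + 215/296 = 3521/4440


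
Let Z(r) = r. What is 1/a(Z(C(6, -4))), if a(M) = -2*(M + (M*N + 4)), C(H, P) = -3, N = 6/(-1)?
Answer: -1/38 ≈ -0.026316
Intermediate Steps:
N = -6 (N = 6*(-1) = -6)
a(M) = -8 + 10*M (a(M) = -2*(M + (M*(-6) + 4)) = -2*(M + (-6*M + 4)) = -2*(M + (4 - 6*M)) = -2*(4 - 5*M) = -8 + 10*M)
1/a(Z(C(6, -4))) = 1/(-8 + 10*(-3)) = 1/(-8 - 30) = 1/(-38) = -1/38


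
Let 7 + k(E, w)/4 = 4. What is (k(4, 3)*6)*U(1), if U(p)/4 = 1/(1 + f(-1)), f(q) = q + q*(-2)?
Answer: -144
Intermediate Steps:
f(q) = -q (f(q) = q - 2*q = -q)
k(E, w) = -12 (k(E, w) = -28 + 4*4 = -28 + 16 = -12)
U(p) = 2 (U(p) = 4/(1 - 1*(-1)) = 4/(1 + 1) = 4/2 = 4*(½) = 2)
(k(4, 3)*6)*U(1) = -12*6*2 = -72*2 = -144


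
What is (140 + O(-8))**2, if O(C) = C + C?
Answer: 15376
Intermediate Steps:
O(C) = 2*C
(140 + O(-8))**2 = (140 + 2*(-8))**2 = (140 - 16)**2 = 124**2 = 15376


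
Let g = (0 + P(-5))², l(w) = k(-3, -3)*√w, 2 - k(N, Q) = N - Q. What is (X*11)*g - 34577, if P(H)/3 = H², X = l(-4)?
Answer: -34577 + 247500*I ≈ -34577.0 + 2.475e+5*I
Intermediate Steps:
k(N, Q) = 2 + Q - N (k(N, Q) = 2 - (N - Q) = 2 + (Q - N) = 2 + Q - N)
l(w) = 2*√w (l(w) = (2 - 3 - 1*(-3))*√w = (2 - 3 + 3)*√w = 2*√w)
X = 4*I (X = 2*√(-4) = 2*(2*I) = 4*I ≈ 4.0*I)
P(H) = 3*H²
g = 5625 (g = (0 + 3*(-5)²)² = (0 + 3*25)² = (0 + 75)² = 75² = 5625)
(X*11)*g - 34577 = ((4*I)*11)*5625 - 34577 = (44*I)*5625 - 34577 = 247500*I - 34577 = -34577 + 247500*I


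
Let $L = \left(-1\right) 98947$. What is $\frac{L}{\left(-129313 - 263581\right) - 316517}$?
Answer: $\frac{98947}{709411} \approx 0.13948$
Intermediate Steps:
$L = -98947$
$\frac{L}{\left(-129313 - 263581\right) - 316517} = - \frac{98947}{\left(-129313 - 263581\right) - 316517} = - \frac{98947}{-392894 - 316517} = - \frac{98947}{-709411} = \left(-98947\right) \left(- \frac{1}{709411}\right) = \frac{98947}{709411}$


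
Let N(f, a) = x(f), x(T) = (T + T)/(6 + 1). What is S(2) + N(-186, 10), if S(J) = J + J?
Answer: -344/7 ≈ -49.143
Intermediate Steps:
x(T) = 2*T/7 (x(T) = (2*T)/7 = (2*T)*(⅐) = 2*T/7)
N(f, a) = 2*f/7
S(J) = 2*J
S(2) + N(-186, 10) = 2*2 + (2/7)*(-186) = 4 - 372/7 = -344/7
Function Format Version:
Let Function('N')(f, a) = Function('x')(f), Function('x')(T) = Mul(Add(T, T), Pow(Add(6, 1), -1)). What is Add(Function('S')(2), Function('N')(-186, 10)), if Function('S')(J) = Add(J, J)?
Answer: Rational(-344, 7) ≈ -49.143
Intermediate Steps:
Function('x')(T) = Mul(Rational(2, 7), T) (Function('x')(T) = Mul(Mul(2, T), Pow(7, -1)) = Mul(Mul(2, T), Rational(1, 7)) = Mul(Rational(2, 7), T))
Function('N')(f, a) = Mul(Rational(2, 7), f)
Function('S')(J) = Mul(2, J)
Add(Function('S')(2), Function('N')(-186, 10)) = Add(Mul(2, 2), Mul(Rational(2, 7), -186)) = Add(4, Rational(-372, 7)) = Rational(-344, 7)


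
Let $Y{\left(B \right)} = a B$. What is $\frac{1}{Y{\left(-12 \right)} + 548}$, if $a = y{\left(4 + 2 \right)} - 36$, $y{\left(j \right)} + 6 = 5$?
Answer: $\frac{1}{992} \approx 0.0010081$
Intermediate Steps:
$y{\left(j \right)} = -1$ ($y{\left(j \right)} = -6 + 5 = -1$)
$a = -37$ ($a = -1 - 36 = -37$)
$Y{\left(B \right)} = - 37 B$
$\frac{1}{Y{\left(-12 \right)} + 548} = \frac{1}{\left(-37\right) \left(-12\right) + 548} = \frac{1}{444 + 548} = \frac{1}{992}$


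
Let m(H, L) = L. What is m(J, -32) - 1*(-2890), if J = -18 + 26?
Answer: 2858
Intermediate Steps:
J = 8
m(J, -32) - 1*(-2890) = -32 - 1*(-2890) = -32 + 2890 = 2858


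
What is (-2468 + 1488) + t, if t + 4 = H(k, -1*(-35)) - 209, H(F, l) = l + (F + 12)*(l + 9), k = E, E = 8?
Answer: -278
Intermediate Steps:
k = 8
H(F, l) = l + (9 + l)*(12 + F) (H(F, l) = l + (12 + F)*(9 + l) = l + (9 + l)*(12 + F))
t = 702 (t = -4 + ((108 + 9*8 + 13*(-1*(-35)) + 8*(-1*(-35))) - 209) = -4 + ((108 + 72 + 13*35 + 8*35) - 209) = -4 + ((108 + 72 + 455 + 280) - 209) = -4 + (915 - 209) = -4 + 706 = 702)
(-2468 + 1488) + t = (-2468 + 1488) + 702 = -980 + 702 = -278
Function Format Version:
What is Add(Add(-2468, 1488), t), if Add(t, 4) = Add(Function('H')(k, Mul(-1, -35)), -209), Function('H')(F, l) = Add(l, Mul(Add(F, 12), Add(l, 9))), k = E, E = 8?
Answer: -278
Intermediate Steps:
k = 8
Function('H')(F, l) = Add(l, Mul(Add(9, l), Add(12, F))) (Function('H')(F, l) = Add(l, Mul(Add(12, F), Add(9, l))) = Add(l, Mul(Add(9, l), Add(12, F))))
t = 702 (t = Add(-4, Add(Add(108, Mul(9, 8), Mul(13, Mul(-1, -35)), Mul(8, Mul(-1, -35))), -209)) = Add(-4, Add(Add(108, 72, Mul(13, 35), Mul(8, 35)), -209)) = Add(-4, Add(Add(108, 72, 455, 280), -209)) = Add(-4, Add(915, -209)) = Add(-4, 706) = 702)
Add(Add(-2468, 1488), t) = Add(Add(-2468, 1488), 702) = Add(-980, 702) = -278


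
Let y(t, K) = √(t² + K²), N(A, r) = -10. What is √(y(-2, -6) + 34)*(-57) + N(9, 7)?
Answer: -10 - 57*√(34 + 2*√10) ≈ -371.96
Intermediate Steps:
y(t, K) = √(K² + t²)
√(y(-2, -6) + 34)*(-57) + N(9, 7) = √(√((-6)² + (-2)²) + 34)*(-57) - 10 = √(√(36 + 4) + 34)*(-57) - 10 = √(√40 + 34)*(-57) - 10 = √(2*√10 + 34)*(-57) - 10 = √(34 + 2*√10)*(-57) - 10 = -57*√(34 + 2*√10) - 10 = -10 - 57*√(34 + 2*√10)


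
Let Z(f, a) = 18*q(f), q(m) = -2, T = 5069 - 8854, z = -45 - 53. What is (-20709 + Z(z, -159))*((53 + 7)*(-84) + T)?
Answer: 183074625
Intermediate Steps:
z = -98
T = -3785
Z(f, a) = -36 (Z(f, a) = 18*(-2) = -36)
(-20709 + Z(z, -159))*((53 + 7)*(-84) + T) = (-20709 - 36)*((53 + 7)*(-84) - 3785) = -20745*(60*(-84) - 3785) = -20745*(-5040 - 3785) = -20745*(-8825) = 183074625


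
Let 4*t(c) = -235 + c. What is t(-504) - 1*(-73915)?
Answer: 294921/4 ≈ 73730.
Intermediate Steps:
t(c) = -235/4 + c/4 (t(c) = (-235 + c)/4 = -235/4 + c/4)
t(-504) - 1*(-73915) = (-235/4 + (1/4)*(-504)) - 1*(-73915) = (-235/4 - 126) + 73915 = -739/4 + 73915 = 294921/4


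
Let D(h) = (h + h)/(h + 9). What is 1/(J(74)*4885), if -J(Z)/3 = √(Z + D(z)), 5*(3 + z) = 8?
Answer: -√26581/20502345 ≈ -7.9521e-6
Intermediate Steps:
z = -7/5 (z = -3 + (⅕)*8 = -3 + 8/5 = -7/5 ≈ -1.4000)
D(h) = 2*h/(9 + h) (D(h) = (2*h)/(9 + h) = 2*h/(9 + h))
J(Z) = -3*√(-7/19 + Z) (J(Z) = -3*√(Z + 2*(-7/5)/(9 - 7/5)) = -3*√(Z + 2*(-7/5)/(38/5)) = -3*√(Z + 2*(-7/5)*(5/38)) = -3*√(Z - 7/19) = -3*√(-7/19 + Z))
1/(J(74)*4885) = 1/(-3*√(-133 + 361*74)/19*4885) = (1/4885)/(-3*√(-133 + 26714)/19) = (1/4885)/(-3*√26581/19) = -√26581/4197*(1/4885) = -√26581/20502345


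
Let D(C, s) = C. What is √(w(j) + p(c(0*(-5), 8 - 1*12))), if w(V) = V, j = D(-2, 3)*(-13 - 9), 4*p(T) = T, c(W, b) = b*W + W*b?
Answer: 2*√11 ≈ 6.6332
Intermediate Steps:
c(W, b) = 2*W*b (c(W, b) = W*b + W*b = 2*W*b)
p(T) = T/4
j = 44 (j = -2*(-13 - 9) = -2*(-22) = 44)
√(w(j) + p(c(0*(-5), 8 - 1*12))) = √(44 + (2*(0*(-5))*(8 - 1*12))/4) = √(44 + (2*0*(8 - 12))/4) = √(44 + (2*0*(-4))/4) = √(44 + (¼)*0) = √(44 + 0) = √44 = 2*√11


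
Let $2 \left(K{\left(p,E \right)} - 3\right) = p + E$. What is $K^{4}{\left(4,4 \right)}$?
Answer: $2401$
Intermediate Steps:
$K{\left(p,E \right)} = 3 + \frac{E}{2} + \frac{p}{2}$ ($K{\left(p,E \right)} = 3 + \frac{p + E}{2} = 3 + \frac{E + p}{2} = 3 + \left(\frac{E}{2} + \frac{p}{2}\right) = 3 + \frac{E}{2} + \frac{p}{2}$)
$K^{4}{\left(4,4 \right)} = \left(3 + \frac{1}{2} \cdot 4 + \frac{1}{2} \cdot 4\right)^{4} = \left(3 + 2 + 2\right)^{4} = 7^{4} = 2401$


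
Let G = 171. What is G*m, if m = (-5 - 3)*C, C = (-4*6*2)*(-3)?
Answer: -196992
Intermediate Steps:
C = 144 (C = -24*2*(-3) = -48*(-3) = 144)
m = -1152 (m = (-5 - 3)*144 = -8*144 = -1152)
G*m = 171*(-1152) = -196992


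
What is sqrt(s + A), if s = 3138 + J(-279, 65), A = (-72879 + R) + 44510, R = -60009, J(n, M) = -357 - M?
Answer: 3*I*sqrt(9518) ≈ 292.68*I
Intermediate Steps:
A = -88378 (A = (-72879 - 60009) + 44510 = -132888 + 44510 = -88378)
s = 2716 (s = 3138 + (-357 - 1*65) = 3138 + (-357 - 65) = 3138 - 422 = 2716)
sqrt(s + A) = sqrt(2716 - 88378) = sqrt(-85662) = 3*I*sqrt(9518)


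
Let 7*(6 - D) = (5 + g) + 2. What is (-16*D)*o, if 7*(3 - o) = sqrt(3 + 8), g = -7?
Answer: -288 + 96*sqrt(11)/7 ≈ -242.51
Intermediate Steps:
D = 6 (D = 6 - ((5 - 7) + 2)/7 = 6 - (-2 + 2)/7 = 6 - 1/7*0 = 6 + 0 = 6)
o = 3 - sqrt(11)/7 (o = 3 - sqrt(3 + 8)/7 = 3 - sqrt(11)/7 ≈ 2.5262)
(-16*D)*o = (-16*6)*(3 - sqrt(11)/7) = -96*(3 - sqrt(11)/7) = -288 + 96*sqrt(11)/7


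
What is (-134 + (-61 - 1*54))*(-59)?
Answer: 14691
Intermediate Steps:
(-134 + (-61 - 1*54))*(-59) = (-134 + (-61 - 54))*(-59) = (-134 - 115)*(-59) = -249*(-59) = 14691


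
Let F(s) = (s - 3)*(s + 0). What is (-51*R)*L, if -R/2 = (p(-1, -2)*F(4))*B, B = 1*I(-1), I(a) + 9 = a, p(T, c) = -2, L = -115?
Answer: -938400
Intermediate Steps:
I(a) = -9 + a
B = -10 (B = 1*(-9 - 1) = 1*(-10) = -10)
F(s) = s*(-3 + s) (F(s) = (-3 + s)*s = s*(-3 + s))
R = -160 (R = -2*(-8*(-3 + 4))*(-10) = -2*(-8)*(-10) = -2*(-2*4)*(-10) = -(-16)*(-10) = -2*80 = -160)
(-51*R)*L = -51*(-160)*(-115) = 8160*(-115) = -938400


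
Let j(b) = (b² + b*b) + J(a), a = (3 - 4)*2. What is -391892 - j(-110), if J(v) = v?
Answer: -416090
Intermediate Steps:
a = -2 (a = -1*2 = -2)
j(b) = -2 + 2*b² (j(b) = (b² + b*b) - 2 = (b² + b²) - 2 = 2*b² - 2 = -2 + 2*b²)
-391892 - j(-110) = -391892 - (-2 + 2*(-110)²) = -391892 - (-2 + 2*12100) = -391892 - (-2 + 24200) = -391892 - 1*24198 = -391892 - 24198 = -416090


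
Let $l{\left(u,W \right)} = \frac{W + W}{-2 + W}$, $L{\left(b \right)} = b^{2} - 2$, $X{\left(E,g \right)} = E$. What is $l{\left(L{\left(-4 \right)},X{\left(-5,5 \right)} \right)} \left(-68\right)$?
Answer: $- \frac{680}{7} \approx -97.143$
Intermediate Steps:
$L{\left(b \right)} = -2 + b^{2}$
$l{\left(u,W \right)} = \frac{2 W}{-2 + W}$
$l{\left(L{\left(-4 \right)},X{\left(-5,5 \right)} \right)} \left(-68\right) = 2 \left(-5\right) \frac{1}{-2 - 5} \left(-68\right) = 2 \left(-5\right) \frac{1}{-7} \left(-68\right) = 2 \left(-5\right) \left(- \frac{1}{7}\right) \left(-68\right) = \frac{10}{7} \left(-68\right) = - \frac{680}{7}$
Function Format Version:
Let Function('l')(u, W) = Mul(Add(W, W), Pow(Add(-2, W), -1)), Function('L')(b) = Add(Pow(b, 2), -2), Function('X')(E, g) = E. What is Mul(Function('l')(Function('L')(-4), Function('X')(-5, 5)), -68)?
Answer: Rational(-680, 7) ≈ -97.143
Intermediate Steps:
Function('L')(b) = Add(-2, Pow(b, 2))
Function('l')(u, W) = Mul(2, W, Pow(Add(-2, W), -1)) (Function('l')(u, W) = Mul(Mul(2, W), Pow(Add(-2, W), -1)) = Mul(2, W, Pow(Add(-2, W), -1)))
Mul(Function('l')(Function('L')(-4), Function('X')(-5, 5)), -68) = Mul(Mul(2, -5, Pow(Add(-2, -5), -1)), -68) = Mul(Mul(2, -5, Pow(-7, -1)), -68) = Mul(Mul(2, -5, Rational(-1, 7)), -68) = Mul(Rational(10, 7), -68) = Rational(-680, 7)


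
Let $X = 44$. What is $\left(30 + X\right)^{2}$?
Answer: $5476$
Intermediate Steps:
$\left(30 + X\right)^{2} = \left(30 + 44\right)^{2} = 74^{2} = 5476$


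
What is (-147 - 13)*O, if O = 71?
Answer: -11360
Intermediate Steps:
(-147 - 13)*O = (-147 - 13)*71 = -160*71 = -11360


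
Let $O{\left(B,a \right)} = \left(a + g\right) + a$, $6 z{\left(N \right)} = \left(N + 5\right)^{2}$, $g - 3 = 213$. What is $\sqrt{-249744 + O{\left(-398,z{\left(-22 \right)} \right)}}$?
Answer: $\frac{i \sqrt{2244885}}{3} \approx 499.43 i$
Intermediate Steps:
$g = 216$ ($g = 3 + 213 = 216$)
$z{\left(N \right)} = \frac{\left(5 + N\right)^{2}}{6}$ ($z{\left(N \right)} = \frac{\left(N + 5\right)^{2}}{6} = \frac{\left(5 + N\right)^{2}}{6}$)
$O{\left(B,a \right)} = 216 + 2 a$ ($O{\left(B,a \right)} = \left(a + 216\right) + a = \left(216 + a\right) + a = 216 + 2 a$)
$\sqrt{-249744 + O{\left(-398,z{\left(-22 \right)} \right)}} = \sqrt{-249744 + \left(216 + 2 \frac{\left(5 - 22\right)^{2}}{6}\right)} = \sqrt{-249744 + \left(216 + 2 \frac{\left(-17\right)^{2}}{6}\right)} = \sqrt{-249744 + \left(216 + 2 \cdot \frac{1}{6} \cdot 289\right)} = \sqrt{-249744 + \left(216 + 2 \cdot \frac{289}{6}\right)} = \sqrt{-249744 + \left(216 + \frac{289}{3}\right)} = \sqrt{-249744 + \frac{937}{3}} = \sqrt{- \frac{748295}{3}} = \frac{i \sqrt{2244885}}{3}$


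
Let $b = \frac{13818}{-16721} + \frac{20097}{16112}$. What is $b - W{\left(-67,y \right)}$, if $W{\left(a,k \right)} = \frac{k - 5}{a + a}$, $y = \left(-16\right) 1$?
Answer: $\frac{4769431611}{18050386384} \approx 0.26423$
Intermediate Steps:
$y = -16$
$W{\left(a,k \right)} = \frac{-5 + k}{2 a}$
$b = \frac{113406321}{269408752}$ ($b = 13818 \left(- \frac{1}{16721}\right) + 20097 \cdot \frac{1}{16112} = - \frac{13818}{16721} + \frac{20097}{16112} = \frac{113406321}{269408752} \approx 0.42095$)
$b - W{\left(-67,y \right)} = \frac{113406321}{269408752} - \frac{-5 - 16}{2 \left(-67\right)} = \frac{113406321}{269408752} - \frac{1}{2} \left(- \frac{1}{67}\right) \left(-21\right) = \frac{113406321}{269408752} - \frac{21}{134} = \frac{4769431611}{18050386384}$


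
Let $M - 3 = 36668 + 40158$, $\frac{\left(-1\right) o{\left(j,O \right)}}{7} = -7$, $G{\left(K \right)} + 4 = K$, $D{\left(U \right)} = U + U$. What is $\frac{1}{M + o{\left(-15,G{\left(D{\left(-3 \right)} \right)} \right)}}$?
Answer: $\frac{1}{76878} \approx 1.3008 \cdot 10^{-5}$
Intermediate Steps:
$D{\left(U \right)} = 2 U$
$G{\left(K \right)} = -4 + K$
$o{\left(j,O \right)} = 49$ ($o{\left(j,O \right)} = \left(-7\right) \left(-7\right) = 49$)
$M = 76829$ ($M = 3 + \left(36668 + 40158\right) = 3 + 76826 = 76829$)
$\frac{1}{M + o{\left(-15,G{\left(D{\left(-3 \right)} \right)} \right)}} = \frac{1}{76829 + 49} = \frac{1}{76878}$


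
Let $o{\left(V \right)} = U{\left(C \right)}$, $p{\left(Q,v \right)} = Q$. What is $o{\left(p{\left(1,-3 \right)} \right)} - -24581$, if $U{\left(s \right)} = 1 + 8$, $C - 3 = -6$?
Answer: $24590$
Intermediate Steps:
$C = -3$ ($C = 3 - 6 = -3$)
$U{\left(s \right)} = 9$
$o{\left(V \right)} = 9$
$o{\left(p{\left(1,-3 \right)} \right)} - -24581 = 9 - -24581 = 9 + 24581 = 24590$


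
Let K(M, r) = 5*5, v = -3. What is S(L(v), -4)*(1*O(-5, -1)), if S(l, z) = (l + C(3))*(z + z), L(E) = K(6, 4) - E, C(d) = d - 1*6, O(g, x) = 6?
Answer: -1200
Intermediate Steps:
K(M, r) = 25
C(d) = -6 + d (C(d) = d - 6 = -6 + d)
L(E) = 25 - E
S(l, z) = 2*z*(-3 + l) (S(l, z) = (l + (-6 + 3))*(z + z) = (l - 3)*(2*z) = (-3 + l)*(2*z) = 2*z*(-3 + l))
S(L(v), -4)*(1*O(-5, -1)) = (2*(-4)*(-3 + (25 - 1*(-3))))*(1*6) = (2*(-4)*(-3 + (25 + 3)))*6 = (2*(-4)*(-3 + 28))*6 = (2*(-4)*25)*6 = -200*6 = -1200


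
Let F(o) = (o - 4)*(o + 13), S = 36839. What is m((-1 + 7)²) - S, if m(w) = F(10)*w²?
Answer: 142009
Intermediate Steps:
F(o) = (-4 + o)*(13 + o)
m(w) = 138*w² (m(w) = (-52 + 10² + 9*10)*w² = (-52 + 100 + 90)*w² = 138*w²)
m((-1 + 7)²) - S = 138*((-1 + 7)²)² - 1*36839 = 138*(6²)² - 36839 = 138*36² - 36839 = 138*1296 - 36839 = 178848 - 36839 = 142009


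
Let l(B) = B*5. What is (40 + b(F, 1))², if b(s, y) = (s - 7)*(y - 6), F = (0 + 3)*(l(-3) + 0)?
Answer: 90000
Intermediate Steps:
l(B) = 5*B
F = -45 (F = (0 + 3)*(5*(-3) + 0) = 3*(-15 + 0) = 3*(-15) = -45)
b(s, y) = (-7 + s)*(-6 + y)
(40 + b(F, 1))² = (40 + (42 - 7*1 - 6*(-45) - 45*1))² = (40 + (42 - 7 + 270 - 45))² = (40 + 260)² = 300² = 90000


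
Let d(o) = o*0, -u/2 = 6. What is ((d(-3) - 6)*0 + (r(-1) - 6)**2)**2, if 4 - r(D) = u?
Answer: 10000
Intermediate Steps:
u = -12 (u = -2*6 = -12)
r(D) = 16 (r(D) = 4 - 1*(-12) = 4 + 12 = 16)
d(o) = 0
((d(-3) - 6)*0 + (r(-1) - 6)**2)**2 = ((0 - 6)*0 + (16 - 6)**2)**2 = (-6*0 + 10**2)**2 = (0 + 100)**2 = 100**2 = 10000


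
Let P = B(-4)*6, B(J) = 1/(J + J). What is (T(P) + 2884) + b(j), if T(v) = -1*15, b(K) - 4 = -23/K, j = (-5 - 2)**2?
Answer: 140754/49 ≈ 2872.5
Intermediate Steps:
j = 49 (j = (-7)**2 = 49)
B(J) = 1/(2*J)
b(K) = 4 - 23/K
P = -3/4 (P = ((1/2)/(-4))*6 = ((1/2)*(-1/4))*6 = -1/8*6 = -3/4 ≈ -0.75000)
T(v) = -15
(T(P) + 2884) + b(j) = (-15 + 2884) + (4 - 23/49) = 2869 + (4 - 23*1/49) = 2869 + (4 - 23/49) = 2869 + 173/49 = 140754/49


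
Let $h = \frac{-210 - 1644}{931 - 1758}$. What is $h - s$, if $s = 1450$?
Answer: $- \frac{1197296}{827} \approx -1447.8$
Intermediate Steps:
$h = \frac{1854}{827}$ ($h = - \frac{1854}{-827} = \left(-1854\right) \left(- \frac{1}{827}\right) = \frac{1854}{827} \approx 2.2418$)
$h - s = \frac{1854}{827} - 1450 = - \frac{1197296}{827}$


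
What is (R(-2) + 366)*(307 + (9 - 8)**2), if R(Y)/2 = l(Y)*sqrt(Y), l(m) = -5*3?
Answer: 112728 - 9240*I*sqrt(2) ≈ 1.1273e+5 - 13067.0*I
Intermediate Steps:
l(m) = -15
R(Y) = -30*sqrt(Y) (R(Y) = 2*(-15*sqrt(Y)) = -30*sqrt(Y))
(R(-2) + 366)*(307 + (9 - 8)**2) = (-30*I*sqrt(2) + 366)*(307 + (9 - 8)**2) = (-30*I*sqrt(2) + 366)*(307 + 1**2) = (-30*I*sqrt(2) + 366)*(307 + 1) = (366 - 30*I*sqrt(2))*308 = 112728 - 9240*I*sqrt(2)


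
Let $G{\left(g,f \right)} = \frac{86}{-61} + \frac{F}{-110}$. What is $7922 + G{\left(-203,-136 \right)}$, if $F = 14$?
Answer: $\frac{26573153}{3355} \approx 7920.5$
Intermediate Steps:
$G{\left(g,f \right)} = - \frac{5157}{3355}$ ($G{\left(g,f \right)} = \frac{86}{-61} + \frac{14}{-110} = 86 \left(- \frac{1}{61}\right) + 14 \left(- \frac{1}{110}\right) = - \frac{86}{61} - \frac{7}{55} = - \frac{5157}{3355}$)
$7922 + G{\left(-203,-136 \right)} = 7922 - \frac{5157}{3355} = \frac{26573153}{3355}$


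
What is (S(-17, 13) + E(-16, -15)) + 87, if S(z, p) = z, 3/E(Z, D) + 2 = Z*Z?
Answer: 17783/254 ≈ 70.012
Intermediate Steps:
E(Z, D) = 3/(-2 + Z²) (E(Z, D) = 3/(-2 + Z*Z) = 3/(-2 + Z²))
(S(-17, 13) + E(-16, -15)) + 87 = (-17 + 3/(-2 + (-16)²)) + 87 = (-17 + 3/(-2 + 256)) + 87 = (-17 + 3/254) + 87 = -4315/254 + 87 = 17783/254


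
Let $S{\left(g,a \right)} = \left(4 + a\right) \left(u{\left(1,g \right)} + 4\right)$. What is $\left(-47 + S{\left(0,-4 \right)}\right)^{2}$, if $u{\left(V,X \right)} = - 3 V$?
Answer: $2209$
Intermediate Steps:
$S{\left(g,a \right)} = 4 + a$ ($S{\left(g,a \right)} = \left(4 + a\right) \left(\left(-3\right) 1 + 4\right) = \left(4 + a\right) \left(-3 + 4\right) = \left(4 + a\right) 1 = 4 + a$)
$\left(-47 + S{\left(0,-4 \right)}\right)^{2} = \left(-47 + \left(4 - 4\right)\right)^{2} = \left(-47 + 0\right)^{2} = \left(-47\right)^{2} = 2209$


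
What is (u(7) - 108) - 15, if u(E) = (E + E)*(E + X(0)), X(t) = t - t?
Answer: -25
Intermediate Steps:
X(t) = 0
u(E) = 2*E² (u(E) = (E + E)*(E + 0) = (2*E)*E = 2*E²)
(u(7) - 108) - 15 = (2*7² - 108) - 15 = (2*49 - 108) - 15 = (98 - 108) - 15 = -10 - 15 = -25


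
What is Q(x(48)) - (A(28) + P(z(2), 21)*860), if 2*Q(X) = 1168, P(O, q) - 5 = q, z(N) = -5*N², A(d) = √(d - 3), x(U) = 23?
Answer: -21781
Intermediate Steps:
A(d) = √(-3 + d)
P(O, q) = 5 + q
Q(X) = 584 (Q(X) = (½)*1168 = 584)
Q(x(48)) - (A(28) + P(z(2), 21)*860) = 584 - (√(-3 + 28) + (5 + 21)*860) = 584 - (√25 + 26*860) = 584 - (5 + 22360) = 584 - 1*22365 = 584 - 22365 = -21781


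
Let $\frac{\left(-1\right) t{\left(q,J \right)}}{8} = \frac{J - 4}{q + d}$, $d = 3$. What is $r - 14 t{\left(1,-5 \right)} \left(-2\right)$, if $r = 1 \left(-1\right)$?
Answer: $503$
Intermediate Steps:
$r = -1$
$t{\left(q,J \right)} = - \frac{8 \left(-4 + J\right)}{3 + q}$ ($t{\left(q,J \right)} = - 8 \frac{J - 4}{q + 3} = - 8 \frac{-4 + J}{3 + q} = - \frac{8 \left(-4 + J\right)}{3 + q}$)
$r - 14 t{\left(1,-5 \right)} \left(-2\right) = -1 - 14 \frac{8 \left(4 - -5\right)}{3 + 1} \left(-2\right) = -1 - 14 \frac{8 \left(4 + 5\right)}{4} \left(-2\right) = -1 - 14 \cdot 8 \cdot \frac{1}{4} \cdot 9 \left(-2\right) = -1 - 14 \cdot 18 \left(-2\right) = -1 - -504 = -1 + 504 = 503$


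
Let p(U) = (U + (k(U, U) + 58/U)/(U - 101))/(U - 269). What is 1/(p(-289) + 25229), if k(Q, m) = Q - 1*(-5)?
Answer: 403155/10171405771 ≈ 3.9636e-5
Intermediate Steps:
k(Q, m) = 5 + Q (k(Q, m) = Q + 5 = 5 + Q)
p(U) = (U + (5 + U + 58/U)/(-101 + U))/(-269 + U) (p(U) = (U + ((5 + U) + 58/U)/(U - 101))/(U - 269) = (U + (5 + U + 58/U)/(-101 + U))/(-269 + U))
1/(p(-289) + 25229) = 1/((58 + (-289)³ - 100*(-289)² + 5*(-289))/((-289)*(27169 + (-289)² - 370*(-289))) + 25229) = 1/(-(58 - 24137569 - 100*83521 - 1445)/(289*(27169 + 83521 + 106930)) + 25229) = 1/(-1/289*(58 - 24137569 - 8352100 - 1445)/217620 + 25229) = 1/(-1/289*1/217620*(-32491056) + 25229) = 1/(208276/403155 + 25229) = 1/(10171405771/403155) = 403155/10171405771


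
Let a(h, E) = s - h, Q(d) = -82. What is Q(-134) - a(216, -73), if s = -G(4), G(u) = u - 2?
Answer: 136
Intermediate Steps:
G(u) = -2 + u
s = -2 (s = -(-2 + 4) = -1*2 = -2)
a(h, E) = -2 - h
Q(-134) - a(216, -73) = -82 - (-2 - 1*216) = -82 - (-2 - 216) = -82 - 1*(-218) = -82 + 218 = 136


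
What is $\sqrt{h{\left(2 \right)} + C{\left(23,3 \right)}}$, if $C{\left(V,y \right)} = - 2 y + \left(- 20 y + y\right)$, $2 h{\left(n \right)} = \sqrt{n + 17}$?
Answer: $\frac{\sqrt{-252 + 2 \sqrt{19}}}{2} \approx 7.7988 i$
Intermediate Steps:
$h{\left(n \right)} = \frac{\sqrt{17 + n}}{2}$ ($h{\left(n \right)} = \frac{\sqrt{n + 17}}{2} = \frac{\sqrt{17 + n}}{2}$)
$C{\left(V,y \right)} = - 21 y$ ($C{\left(V,y \right)} = - 2 y - 19 y = - 21 y$)
$\sqrt{h{\left(2 \right)} + C{\left(23,3 \right)}} = \sqrt{\frac{\sqrt{17 + 2}}{2} - 63} = \sqrt{\frac{\sqrt{19}}{2} - 63} = \sqrt{-63 + \frac{\sqrt{19}}{2}}$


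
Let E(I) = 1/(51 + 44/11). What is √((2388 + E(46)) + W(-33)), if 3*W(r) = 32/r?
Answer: √65004995/165 ≈ 48.864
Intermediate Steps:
W(r) = 32/(3*r) (W(r) = (32/r)/3 = 32/(3*r))
E(I) = 1/55 (E(I) = 1/(51 + 44*(1/11)) = 1/(51 + 4) = 1/55)
√((2388 + E(46)) + W(-33)) = √((2388 + 1/55) + (32/3)/(-33)) = √(131341/55 + (32/3)*(-1/33)) = √(131341/55 - 32/99) = √(1181909/495) = √65004995/165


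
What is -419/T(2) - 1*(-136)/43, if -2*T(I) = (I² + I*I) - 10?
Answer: -17881/43 ≈ -415.84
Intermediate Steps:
T(I) = 5 - I² (T(I) = -((I² + I*I) - 10)/2 = -((I² + I²) - 10)/2 = -(2*I² - 10)/2 = -(-10 + 2*I²)/2 = 5 - I²)
-419/T(2) - 1*(-136)/43 = -419/(5 - 1*2²) - 1*(-136)/43 = -419/(5 - 1*4) + 136*(1/43) = -419/(5 - 4) + 136/43 = -419/1 + 136/43 = -419*1 + 136/43 = -419 + 136/43 = -17881/43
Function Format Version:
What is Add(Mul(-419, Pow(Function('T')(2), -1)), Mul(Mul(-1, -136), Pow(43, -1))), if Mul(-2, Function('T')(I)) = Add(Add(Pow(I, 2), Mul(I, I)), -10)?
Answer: Rational(-17881, 43) ≈ -415.84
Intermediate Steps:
Function('T')(I) = Add(5, Mul(-1, Pow(I, 2))) (Function('T')(I) = Mul(Rational(-1, 2), Add(Add(Pow(I, 2), Mul(I, I)), -10)) = Mul(Rational(-1, 2), Add(Add(Pow(I, 2), Pow(I, 2)), -10)) = Mul(Rational(-1, 2), Add(Mul(2, Pow(I, 2)), -10)) = Mul(Rational(-1, 2), Add(-10, Mul(2, Pow(I, 2)))) = Add(5, Mul(-1, Pow(I, 2))))
Add(Mul(-419, Pow(Function('T')(2), -1)), Mul(Mul(-1, -136), Pow(43, -1))) = Add(Mul(-419, Pow(Add(5, Mul(-1, Pow(2, 2))), -1)), Mul(Mul(-1, -136), Pow(43, -1))) = Add(Mul(-419, Pow(Add(5, Mul(-1, 4)), -1)), Mul(136, Rational(1, 43))) = Add(Mul(-419, Pow(Add(5, -4), -1)), Rational(136, 43)) = Add(Mul(-419, Pow(1, -1)), Rational(136, 43)) = Add(Mul(-419, 1), Rational(136, 43)) = Add(-419, Rational(136, 43)) = Rational(-17881, 43)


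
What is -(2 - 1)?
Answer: -1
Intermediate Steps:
-(2 - 1) = -1*1 = -1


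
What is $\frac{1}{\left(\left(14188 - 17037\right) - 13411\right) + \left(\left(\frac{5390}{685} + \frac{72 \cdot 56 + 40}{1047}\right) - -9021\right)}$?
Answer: $- \frac{143439}{1036668391} \approx -0.00013837$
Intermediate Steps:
$\frac{1}{\left(\left(14188 - 17037\right) - 13411\right) + \left(\left(\frac{5390}{685} + \frac{72 \cdot 56 + 40}{1047}\right) - -9021\right)} = \frac{1}{\left(-2849 - 13411\right) + \left(\left(5390 \cdot \frac{1}{685} + \left(4032 + 40\right) \frac{1}{1047}\right) + 9021\right)} = \frac{1}{-16260 + \left(\left(\frac{1078}{137} + 4072 \cdot \frac{1}{1047}\right) + 9021\right)} = \frac{1}{-16260 + \left(\left(\frac{1078}{137} + \frac{4072}{1047}\right) + 9021\right)} = \frac{1}{-16260 + \left(\frac{1686530}{143439} + 9021\right)} = \frac{1}{-16260 + \frac{1295649749}{143439}} = \frac{1}{- \frac{1036668391}{143439}} = - \frac{143439}{1036668391}$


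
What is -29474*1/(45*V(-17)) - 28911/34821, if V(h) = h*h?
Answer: -155811301/50316345 ≈ -3.0966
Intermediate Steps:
V(h) = h²
-29474*1/(45*V(-17)) - 28911/34821 = -29474/((-17)²*45) - 28911/34821 = -29474/(289*45) - 28911*1/34821 = -29474/13005 - 9637/11607 = -155811301/50316345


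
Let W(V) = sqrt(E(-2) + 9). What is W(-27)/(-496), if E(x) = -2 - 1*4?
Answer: -sqrt(3)/496 ≈ -0.0034920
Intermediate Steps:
E(x) = -6 (E(x) = -2 - 4 = -6)
W(V) = sqrt(3) (W(V) = sqrt(-6 + 9) = sqrt(3))
W(-27)/(-496) = sqrt(3)/(-496) = sqrt(3)*(-1/496) = -sqrt(3)/496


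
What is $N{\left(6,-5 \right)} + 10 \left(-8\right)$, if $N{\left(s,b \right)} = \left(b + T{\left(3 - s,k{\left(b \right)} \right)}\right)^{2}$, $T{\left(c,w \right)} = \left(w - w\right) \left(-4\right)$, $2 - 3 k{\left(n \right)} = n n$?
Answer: $-55$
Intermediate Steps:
$k{\left(n \right)} = \frac{2}{3} - \frac{n^{2}}{3}$ ($k{\left(n \right)} = \frac{2}{3} - \frac{n n}{3} = \frac{2}{3} - \frac{n^{2}}{3}$)
$T{\left(c,w \right)} = 0$ ($T{\left(c,w \right)} = 0 \left(-4\right) = 0$)
$N{\left(s,b \right)} = b^{2}$ ($N{\left(s,b \right)} = \left(b + 0\right)^{2} = b^{2}$)
$N{\left(6,-5 \right)} + 10 \left(-8\right) = \left(-5\right)^{2} + 10 \left(-8\right) = 25 - 80 = -55$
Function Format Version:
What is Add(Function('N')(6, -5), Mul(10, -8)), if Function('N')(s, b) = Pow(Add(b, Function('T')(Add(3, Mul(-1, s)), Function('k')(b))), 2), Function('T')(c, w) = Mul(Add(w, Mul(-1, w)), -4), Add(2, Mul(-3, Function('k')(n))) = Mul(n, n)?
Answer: -55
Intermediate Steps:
Function('k')(n) = Add(Rational(2, 3), Mul(Rational(-1, 3), Pow(n, 2))) (Function('k')(n) = Add(Rational(2, 3), Mul(Rational(-1, 3), Mul(n, n))) = Add(Rational(2, 3), Mul(Rational(-1, 3), Pow(n, 2))))
Function('T')(c, w) = 0 (Function('T')(c, w) = Mul(0, -4) = 0)
Function('N')(s, b) = Pow(b, 2) (Function('N')(s, b) = Pow(Add(b, 0), 2) = Pow(b, 2))
Add(Function('N')(6, -5), Mul(10, -8)) = Add(Pow(-5, 2), Mul(10, -8)) = Add(25, -80) = -55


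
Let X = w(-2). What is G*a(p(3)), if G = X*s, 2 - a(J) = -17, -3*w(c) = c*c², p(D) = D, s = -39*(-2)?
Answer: 3952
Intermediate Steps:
s = 78
w(c) = -c³/3 (w(c) = -c*c²/3 = -c³/3)
X = 8/3 (X = -⅓*(-2)³ = -⅓*(-8) = 8/3 ≈ 2.6667)
a(J) = 19 (a(J) = 2 - 1*(-17) = 2 + 17 = 19)
G = 208 (G = (8/3)*78 = 208)
G*a(p(3)) = 208*19 = 3952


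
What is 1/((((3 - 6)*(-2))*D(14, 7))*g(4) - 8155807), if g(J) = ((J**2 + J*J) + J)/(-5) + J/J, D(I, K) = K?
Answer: -5/40780337 ≈ -1.2261e-7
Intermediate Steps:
g(J) = 1 - 2*J**2/5 - J/5 (g(J) = ((J**2 + J**2) + J)*(-1/5) + 1 = (2*J**2 + J)*(-1/5) + 1 = (J + 2*J**2)*(-1/5) + 1 = (-2*J**2/5 - J/5) + 1 = 1 - 2*J**2/5 - J/5)
1/((((3 - 6)*(-2))*D(14, 7))*g(4) - 8155807) = 1/((((3 - 6)*(-2))*7)*(1 - 2/5*4**2 - 1/5*4) - 8155807) = 1/((-3*(-2)*7)*(1 - 2/5*16 - 4/5) - 8155807) = 1/((6*7)*(1 - 32/5 - 4/5) - 8155807) = 1/(42*(-31/5) - 8155807) = 1/(-1302/5 - 8155807) = 1/(-40780337/5) = -5/40780337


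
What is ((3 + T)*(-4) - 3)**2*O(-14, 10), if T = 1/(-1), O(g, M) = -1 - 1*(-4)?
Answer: 363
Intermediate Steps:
O(g, M) = 3 (O(g, M) = -1 + 4 = 3)
T = -1
((3 + T)*(-4) - 3)**2*O(-14, 10) = ((3 - 1)*(-4) - 3)**2*3 = (2*(-4) - 3)**2*3 = (-8 - 3)**2*3 = (-11)**2*3 = 121*3 = 363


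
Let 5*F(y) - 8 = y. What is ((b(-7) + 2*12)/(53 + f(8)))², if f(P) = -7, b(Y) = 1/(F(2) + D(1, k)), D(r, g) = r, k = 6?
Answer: 5329/19044 ≈ 0.27983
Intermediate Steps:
F(y) = 8/5 + y/5
b(Y) = ⅓ (b(Y) = 1/((8/5 + (⅕)*2) + 1) = 1/((8/5 + ⅖) + 1) = 1/(2 + 1) = 1/3 = ⅓)
((b(-7) + 2*12)/(53 + f(8)))² = ((⅓ + 2*12)/(53 - 7))² = ((⅓ + 24)/46)² = ((73/3)*(1/46))² = (73/138)² = 5329/19044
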